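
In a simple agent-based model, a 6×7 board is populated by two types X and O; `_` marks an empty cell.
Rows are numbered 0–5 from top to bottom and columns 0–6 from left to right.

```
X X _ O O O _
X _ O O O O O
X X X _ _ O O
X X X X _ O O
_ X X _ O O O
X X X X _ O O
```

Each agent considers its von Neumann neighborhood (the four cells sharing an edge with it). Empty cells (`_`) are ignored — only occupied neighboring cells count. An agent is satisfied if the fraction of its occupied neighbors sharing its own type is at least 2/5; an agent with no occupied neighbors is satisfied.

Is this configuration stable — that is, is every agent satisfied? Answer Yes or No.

(0,0)X 2/2 satisfied
(0,1)X 1/1 satisfied
(0,3)O 2/2 satisfied
(0,4)O 3/3 satisfied
(0,5)O 2/2 satisfied
(1,0)X 2/2 satisfied
(1,2)O 1/2 satisfied
(1,3)O 3/3 satisfied
(1,4)O 3/3 satisfied
(1,5)O 4/4 satisfied
(1,6)O 2/2 satisfied
(2,0)X 3/3 satisfied
(2,1)X 3/3 satisfied
(2,2)X 2/3 satisfied
(2,5)O 3/3 satisfied
(2,6)O 3/3 satisfied
(3,0)X 2/2 satisfied
(3,1)X 4/4 satisfied
(3,2)X 4/4 satisfied
(3,3)X 1/1 satisfied
(3,5)O 3/3 satisfied
(3,6)O 3/3 satisfied
(4,1)X 3/3 satisfied
(4,2)X 3/3 satisfied
(4,4)O 1/1 satisfied
(4,5)O 4/4 satisfied
(4,6)O 3/3 satisfied
(5,0)X 1/1 satisfied
(5,1)X 3/3 satisfied
(5,2)X 3/3 satisfied
(5,3)X 1/1 satisfied
(5,5)O 2/2 satisfied
(5,6)O 2/2 satisfied
All meet the threshold, so the configuration is stable.

Yes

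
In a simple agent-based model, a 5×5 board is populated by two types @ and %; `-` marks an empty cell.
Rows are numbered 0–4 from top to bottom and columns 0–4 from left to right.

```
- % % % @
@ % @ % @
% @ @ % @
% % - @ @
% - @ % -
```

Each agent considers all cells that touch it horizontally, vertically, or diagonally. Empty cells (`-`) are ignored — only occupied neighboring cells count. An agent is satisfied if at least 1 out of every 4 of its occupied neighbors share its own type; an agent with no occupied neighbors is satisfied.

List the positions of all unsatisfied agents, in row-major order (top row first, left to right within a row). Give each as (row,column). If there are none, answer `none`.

(2,3), (4,3)

(0,1)% 2/4 ✓
(0,2)% 4/5 ✓
(0,3)% 2/5 ✓
(0,4)@ 1/3 ✓
(1,0)@ 1/4 ✓
(1,1)% 3/7 ✓
(1,2)@ 2/8 ✓
(1,3)% 3/8 ✓
(1,4)@ 2/5 ✓
(2,0)% 3/5 ✓
(2,1)@ 3/7 ✓
(2,2)@ 3/7 ✓
(2,3)% 1/7 ✗
(2,4)@ 3/5 ✓
(3,0)% 3/4 ✓
(3,1)% 3/6 ✓
(3,3)@ 4/6 ✓
(3,4)@ 2/4 ✓
(4,0)% 2/2 ✓
(4,2)@ 1/3 ✓
(4,3)% 0/3 ✗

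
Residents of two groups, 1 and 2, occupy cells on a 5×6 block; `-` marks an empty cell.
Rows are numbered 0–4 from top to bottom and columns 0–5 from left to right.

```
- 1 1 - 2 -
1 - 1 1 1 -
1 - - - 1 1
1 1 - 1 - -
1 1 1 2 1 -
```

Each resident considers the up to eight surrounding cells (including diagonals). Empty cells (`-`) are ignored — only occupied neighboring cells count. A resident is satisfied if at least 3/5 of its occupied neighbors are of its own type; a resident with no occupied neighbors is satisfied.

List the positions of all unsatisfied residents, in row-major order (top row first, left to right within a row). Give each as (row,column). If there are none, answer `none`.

Row 0: (0,1)1 3/3 ok · (0,2)1 3/3 ok · (0,4)2 0/2 unhappy
Row 1: (1,0)1 2/2 ok · (1,2)1 3/3 ok · (1,3)1 4/5 ok · (1,4)1 3/4 ok
Row 2: (2,0)1 3/3 ok · (2,4)1 4/4 ok · (2,5)1 2/2 ok
Row 3: (3,0)1 4/4 ok · (3,1)1 5/5 ok · (3,3)1 3/4 ok
Row 4: (4,0)1 3/3 ok · (4,1)1 4/4 ok · (4,2)1 3/4 ok · (4,3)2 0/3 unhappy · (4,4)1 1/2 unhappy

(0,4), (4,3), (4,4)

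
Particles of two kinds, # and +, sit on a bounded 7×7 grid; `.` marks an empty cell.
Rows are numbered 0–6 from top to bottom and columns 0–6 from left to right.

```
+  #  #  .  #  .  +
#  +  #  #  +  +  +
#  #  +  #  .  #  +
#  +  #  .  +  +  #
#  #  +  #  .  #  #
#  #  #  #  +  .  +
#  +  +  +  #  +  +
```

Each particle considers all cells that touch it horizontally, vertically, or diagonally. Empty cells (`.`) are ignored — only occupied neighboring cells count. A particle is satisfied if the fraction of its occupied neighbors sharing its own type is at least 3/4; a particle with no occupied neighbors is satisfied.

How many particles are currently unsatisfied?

(0,0)+ 1/3 ✗
(0,1)# 3/5 ✗
(0,2)# 3/4 ✓
(0,4)# 1/3 ✗
(0,6)+ 2/2 ✓
(1,0)# 3/5 ✗
(1,1)+ 2/8 ✗
(1,2)# 5/7 ✗
(1,3)# 4/6 ✗
(1,4)+ 1/5 ✗
(1,5)+ 4/6 ✗
(1,6)+ 3/4 ✓
(2,0)# 3/5 ✗
(2,1)# 5/8 ✗
(2,2)+ 2/7 ✗
(2,3)# 3/6 ✗
(2,5)# 1/7 ✗
(2,6)+ 3/5 ✗
(3,0)# 4/5 ✓
(3,1)+ 2/8 ✗
(3,2)# 4/7 ✗
(3,4)+ 1/5 ✗
(3,5)+ 2/6 ✗
(3,6)# 3/5 ✗
(4,0)# 4/5 ✓
(4,1)# 6/8 ✓
(4,2)+ 1/7 ✗
(4,3)# 3/6 ✗
(4,5)# 2/6 ✗
(4,6)# 2/4 ✗
(5,0)# 4/5 ✓
(5,1)# 5/8 ✗
(5,2)# 4/8 ✗
(5,3)# 3/7 ✗
(5,4)+ 2/6 ✗
(5,6)+ 2/4 ✗
(6,0)# 2/3 ✗
(6,1)+ 1/5 ✗
(6,2)+ 2/5 ✗
(6,3)+ 2/5 ✗
(6,4)# 1/4 ✗
(6,5)+ 3/4 ✓
(6,6)+ 2/2 ✓
Unsatisfied: (0,0), (0,1), (0,4), (1,0), (1,1), (1,2), (1,3), (1,4), (1,5), (2,0), (2,1), (2,2), (2,3), (2,5), (2,6), (3,1), (3,2), (3,4), (3,5), (3,6), (4,2), (4,3), (4,5), (4,6), (5,1), (5,2), (5,3), (5,4), (5,6), (6,0), (6,1), (6,2), (6,3), (6,4) — 34 in total.

34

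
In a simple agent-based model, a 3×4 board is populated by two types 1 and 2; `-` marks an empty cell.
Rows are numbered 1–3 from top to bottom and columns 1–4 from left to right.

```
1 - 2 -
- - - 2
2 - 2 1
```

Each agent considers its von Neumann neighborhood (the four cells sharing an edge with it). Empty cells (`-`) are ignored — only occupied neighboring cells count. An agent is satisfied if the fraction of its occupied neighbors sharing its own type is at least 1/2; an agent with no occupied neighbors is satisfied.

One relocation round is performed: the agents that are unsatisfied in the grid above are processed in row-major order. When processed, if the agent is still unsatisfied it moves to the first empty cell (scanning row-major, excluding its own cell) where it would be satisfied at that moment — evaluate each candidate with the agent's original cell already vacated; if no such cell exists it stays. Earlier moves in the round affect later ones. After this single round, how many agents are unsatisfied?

1

Initially unsatisfied (in order): (2,4), (3,3), (3,4).
  (2,4) → (1,2).
  (3,3) → (1,4).
  (3,4): now satisfied by earlier moves; stays.
Resulting grid:
1 2 2 2
- - - -
2 - - 1
Unsatisfied now: (1,1).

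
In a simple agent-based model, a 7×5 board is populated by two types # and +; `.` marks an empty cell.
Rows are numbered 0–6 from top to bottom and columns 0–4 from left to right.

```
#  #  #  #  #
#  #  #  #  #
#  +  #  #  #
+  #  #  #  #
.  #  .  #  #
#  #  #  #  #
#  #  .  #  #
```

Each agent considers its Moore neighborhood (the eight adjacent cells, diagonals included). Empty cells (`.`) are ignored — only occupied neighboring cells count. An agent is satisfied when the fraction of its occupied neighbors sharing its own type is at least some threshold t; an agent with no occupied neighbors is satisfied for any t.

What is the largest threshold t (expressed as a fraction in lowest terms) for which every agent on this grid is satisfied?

1/8

(0,0)# 3/3
(0,1)# 5/5
(0,2)# 5/5
(0,3)# 5/5
(0,4)# 3/3
(1,0)# 4/5
(1,1)# 7/8
(1,2)# 7/8
(1,3)# 8/8
(1,4)# 5/5
(2,0)# 3/5
(2,1)+ 1/8
(2,2)# 7/8
(2,3)# 8/8
(2,4)# 5/5
(3,0)+ 1/4
(3,1)# 4/6
(3,2)# 6/7
(3,3)# 7/7
(3,4)# 5/5
(4,1)# 5/6
(4,3)# 7/7
(4,4)# 5/5
(5,0)# 4/4
(5,1)# 5/5
(5,2)# 6/6
(5,3)# 6/6
(5,4)# 5/5
(6,0)# 3/3
(6,1)# 4/4
(6,3)# 4/4
(6,4)# 3/3
The smallest same-type fraction is 1/8 at (2,1), which reduces to 1/8. Any threshold above that leaves this agent unsatisfied.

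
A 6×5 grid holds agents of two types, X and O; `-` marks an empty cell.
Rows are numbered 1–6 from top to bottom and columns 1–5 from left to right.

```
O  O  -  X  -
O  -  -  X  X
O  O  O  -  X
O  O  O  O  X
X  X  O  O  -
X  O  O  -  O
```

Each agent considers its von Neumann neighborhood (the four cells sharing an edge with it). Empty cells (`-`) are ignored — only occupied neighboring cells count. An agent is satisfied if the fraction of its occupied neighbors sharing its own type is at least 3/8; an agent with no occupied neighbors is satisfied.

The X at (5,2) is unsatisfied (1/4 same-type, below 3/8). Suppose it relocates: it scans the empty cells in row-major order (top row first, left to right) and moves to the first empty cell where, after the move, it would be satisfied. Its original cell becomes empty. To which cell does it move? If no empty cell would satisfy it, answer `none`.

Vacating (5,2). Empty cells in order:
  (1,3): 1/2 same-type → satisfied — stop here.

(1,3)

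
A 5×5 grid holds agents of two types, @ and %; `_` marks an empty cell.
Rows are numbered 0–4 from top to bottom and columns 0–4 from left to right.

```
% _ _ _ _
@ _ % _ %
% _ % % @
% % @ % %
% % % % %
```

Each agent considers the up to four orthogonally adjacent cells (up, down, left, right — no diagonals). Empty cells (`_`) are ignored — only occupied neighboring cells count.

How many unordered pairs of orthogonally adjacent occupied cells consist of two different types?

9

Scan each occupied cell's neighbors to the right and below so each pair is counted once.
From row 0: 1 unlike of 1 pairs (running 1/1).
From row 1: 2 unlike of 3 pairs (running 3/4).
From row 2: 3 unlike of 6 pairs (running 6/10).
From row 3: 3 unlike of 9 pairs (running 9/19).
From row 4: 0 unlike of 4 pairs (running 9/23).
Total adjacent occupied pairs: 23; unlike-type pairs: 9.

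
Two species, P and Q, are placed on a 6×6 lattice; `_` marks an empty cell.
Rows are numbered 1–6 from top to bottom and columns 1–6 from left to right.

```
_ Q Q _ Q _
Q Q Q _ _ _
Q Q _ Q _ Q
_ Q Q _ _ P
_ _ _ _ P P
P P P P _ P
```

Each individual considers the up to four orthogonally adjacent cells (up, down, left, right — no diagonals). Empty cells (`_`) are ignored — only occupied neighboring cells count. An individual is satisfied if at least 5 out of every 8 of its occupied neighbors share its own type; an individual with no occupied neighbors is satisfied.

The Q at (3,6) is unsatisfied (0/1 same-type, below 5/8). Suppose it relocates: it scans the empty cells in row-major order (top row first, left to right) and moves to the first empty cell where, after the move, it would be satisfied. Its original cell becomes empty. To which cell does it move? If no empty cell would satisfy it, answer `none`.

Vacating (3,6). Empty cells in order:
  (1,1): 2/2 same-type → satisfied — stop here.

(1,1)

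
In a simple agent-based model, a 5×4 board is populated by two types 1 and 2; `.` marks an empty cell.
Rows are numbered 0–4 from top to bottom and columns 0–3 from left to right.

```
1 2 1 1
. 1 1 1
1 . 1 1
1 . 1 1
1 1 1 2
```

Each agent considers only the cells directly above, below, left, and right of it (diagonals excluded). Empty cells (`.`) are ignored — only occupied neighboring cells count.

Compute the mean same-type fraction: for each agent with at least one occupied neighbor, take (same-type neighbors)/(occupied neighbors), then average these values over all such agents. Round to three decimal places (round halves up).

0.735

Row 0: (0,0)1 0/1 · (0,1)2 0/3 · (0,2)1 2/3 · (0,3)1 2/2
Row 1: (1,1)1 1/2 · (1,2)1 4/4 · (1,3)1 3/3
Row 2: (2,0)1 1/1 · (2,2)1 3/3 · (2,3)1 3/3
Row 3: (3,0)1 2/2 · (3,2)1 3/3 · (3,3)1 2/3
Row 4: (4,0)1 2/2 · (4,1)1 2/2 · (4,2)1 2/3 · (4,3)2 0/2
Sum over 17 agents: 0/1 + 0/3 + 2/3 + 2/2 + 1/2 + 4/4 + 3/3 + 1/1 + 3/3 + 3/3 + 2/2 + 3/3 + 2/3 + 2/2 + 2/2 + 2/3 + 0/2 = 25/2; mean = 25/2 ÷ 17 = 25/34 = 0.735294… → 0.735.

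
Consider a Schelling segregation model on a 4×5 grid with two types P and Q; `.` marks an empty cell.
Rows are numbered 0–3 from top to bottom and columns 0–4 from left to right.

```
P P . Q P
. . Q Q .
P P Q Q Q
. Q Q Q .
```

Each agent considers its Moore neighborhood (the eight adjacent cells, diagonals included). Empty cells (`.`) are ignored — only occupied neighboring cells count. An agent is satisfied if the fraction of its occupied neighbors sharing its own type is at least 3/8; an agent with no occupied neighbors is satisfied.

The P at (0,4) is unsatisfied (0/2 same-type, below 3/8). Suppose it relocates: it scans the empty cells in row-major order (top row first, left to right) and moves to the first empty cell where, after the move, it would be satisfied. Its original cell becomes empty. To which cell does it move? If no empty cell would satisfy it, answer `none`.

(1,0)

Vacating (0,4). Empty cells in order:
  (0,2): 1/4 same-type → still unsatisfied.
  (1,0): 4/4 same-type → satisfied — stop here.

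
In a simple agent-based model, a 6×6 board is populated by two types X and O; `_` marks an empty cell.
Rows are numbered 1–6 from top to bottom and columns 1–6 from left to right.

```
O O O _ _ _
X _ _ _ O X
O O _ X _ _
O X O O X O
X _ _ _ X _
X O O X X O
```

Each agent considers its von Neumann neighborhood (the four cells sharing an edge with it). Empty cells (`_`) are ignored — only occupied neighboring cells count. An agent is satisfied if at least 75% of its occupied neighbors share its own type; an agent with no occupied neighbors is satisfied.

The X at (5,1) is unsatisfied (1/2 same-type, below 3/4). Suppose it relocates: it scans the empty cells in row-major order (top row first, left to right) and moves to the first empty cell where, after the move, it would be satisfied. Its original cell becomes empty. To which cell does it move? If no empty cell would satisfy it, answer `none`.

Vacating (5,1). Empty cells in order:
  (1,4): 0/1 same-type → still unsatisfied.
  (1,5): 0/1 same-type → still unsatisfied.
  (1,6): 1/1 same-type → satisfied — stop here.

(1,6)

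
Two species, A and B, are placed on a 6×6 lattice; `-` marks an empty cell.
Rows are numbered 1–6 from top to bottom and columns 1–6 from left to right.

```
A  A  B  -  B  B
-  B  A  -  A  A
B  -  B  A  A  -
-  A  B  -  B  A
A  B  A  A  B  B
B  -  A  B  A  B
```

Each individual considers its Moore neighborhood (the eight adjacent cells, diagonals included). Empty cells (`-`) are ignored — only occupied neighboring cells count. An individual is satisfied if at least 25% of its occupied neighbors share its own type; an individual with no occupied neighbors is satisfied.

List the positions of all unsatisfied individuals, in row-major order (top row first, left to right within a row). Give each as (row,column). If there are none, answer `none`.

(1,1)A 1/2 satisfied
(1,2)A 2/4 satisfied
(1,3)B 1/3 satisfied
(1,5)B 1/3 satisfied
(1,6)B 1/3 satisfied
(2,2)B 3/6 satisfied
(2,3)A 2/5 satisfied
(2,5)A 3/5 satisfied
(2,6)A 2/4 satisfied
(3,1)B 1/2 satisfied
(3,3)B 2/5 satisfied
(3,4)A 3/6 satisfied
(3,5)A 4/5 satisfied
(4,2)A 2/6 satisfied
(4,3)B 2/6 satisfied
(4,5)B 2/6 satisfied
(4,6)A 1/4 satisfied
(5,1)A 1/3 satisfied
(5,2)B 2/6 satisfied
(5,3)A 3/6 satisfied
(5,4)A 3/7 satisfied
(5,5)B 4/7 satisfied
(5,6)B 3/5 satisfied
(6,1)B 1/2 satisfied
(6,3)A 2/4 satisfied
(6,4)B 1/5 not
(6,5)A 1/5 not
(6,6)B 2/3 satisfied

(6,4), (6,5)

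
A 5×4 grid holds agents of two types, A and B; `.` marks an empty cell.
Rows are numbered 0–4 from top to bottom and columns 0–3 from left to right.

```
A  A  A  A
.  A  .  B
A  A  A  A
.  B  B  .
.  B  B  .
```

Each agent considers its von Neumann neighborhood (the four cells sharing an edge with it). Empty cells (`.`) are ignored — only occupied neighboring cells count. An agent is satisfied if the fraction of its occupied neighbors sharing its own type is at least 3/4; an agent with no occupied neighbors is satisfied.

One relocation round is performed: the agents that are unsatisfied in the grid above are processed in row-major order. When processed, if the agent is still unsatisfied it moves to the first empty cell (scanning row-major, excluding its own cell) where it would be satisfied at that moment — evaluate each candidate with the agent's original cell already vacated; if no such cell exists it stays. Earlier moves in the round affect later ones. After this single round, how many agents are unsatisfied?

Initially unsatisfied (in order): (0,3), (1,3), (2,2), (2,3), (3,1), (3,2).
  (0,3) → (1,0).
  (1,3) → (4,0).
  (2,2) → (0,3).
  (2,3): now satisfied by earlier moves; stays.
  (3,1) → (4,3).
  (3,2): now satisfied by earlier moves; stays.
Resulting grid:
A A A A
A A . .
A A . A
. . B .
B B B B
All satisfied now.

0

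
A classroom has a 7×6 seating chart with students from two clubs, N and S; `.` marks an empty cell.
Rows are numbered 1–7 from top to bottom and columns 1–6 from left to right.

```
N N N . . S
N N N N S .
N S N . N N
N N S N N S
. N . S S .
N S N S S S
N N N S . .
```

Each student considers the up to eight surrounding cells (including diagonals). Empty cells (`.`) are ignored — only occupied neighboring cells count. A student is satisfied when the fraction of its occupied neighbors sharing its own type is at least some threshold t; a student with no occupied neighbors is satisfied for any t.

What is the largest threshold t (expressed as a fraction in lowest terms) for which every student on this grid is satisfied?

Row 1: (1,1)N 3/3 · (1,2)N 5/5 · (1,3)N 4/4 · (1,6)S 1/1
Row 2: (2,1)N 4/5 · (2,2)N 7/8 · (2,3)N 5/6 · (2,4)N 4/5 · (2,5)S 1/4
Row 3: (3,1)N 4/5 · (3,2)S 1/8 · (3,3)N 5/7 · (3,5)N 4/6 · (3,6)N 2/4
Row 4: (4,1)N 3/4 · (4,2)N 4/6 · (4,3)S 2/6 · (4,4)N 3/6 · (4,5)N 3/6 · (4,6)S 1/4
Row 5: (5,2)N 4/6 · (5,4)S 4/7 · (5,5)S 5/7
Row 6: (6,1)N 3/4 · (6,2)S 0/6 · (6,3)N 3/7 · (6,4)S 4/6 · (6,5)S 5/5 · (6,6)S 2/2
Row 7: (7,1)N 2/3 · (7,2)N 4/5 · (7,3)N 2/5 · (7,4)S 2/4
The smallest same-type fraction is 0/6 at (6,2), which reduces to 0/1. Any threshold above that leaves this student unsatisfied.

0/1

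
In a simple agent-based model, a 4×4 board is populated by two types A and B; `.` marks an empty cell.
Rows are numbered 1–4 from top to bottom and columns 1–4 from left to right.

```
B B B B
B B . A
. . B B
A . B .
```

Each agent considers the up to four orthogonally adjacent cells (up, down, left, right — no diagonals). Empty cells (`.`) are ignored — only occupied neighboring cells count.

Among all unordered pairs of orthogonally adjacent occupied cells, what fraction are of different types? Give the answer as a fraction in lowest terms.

Scan each occupied cell's neighbors to the right and below so each pair is counted once.
Row 1: B(1,1)–B(1,2)= B(1,1)–B(2,1)= B(1,2)–B(1,3)= B(1,2)–B(2,2)= B(1,3)–B(1,4)= B(1,4)–A(2,4)≠  → 1/6 unlike.
Row 2: B(2,1)–B(2,2)= A(2,4)–B(3,4)≠  → 1/2 unlike.
Row 3: B(3,3)–B(3,4)= B(3,3)–B(4,3)=  → 0/2 unlike.
Total adjacent occupied pairs: 10; unlike-type pairs: 2.
2/10 reduces to 1/5.

1/5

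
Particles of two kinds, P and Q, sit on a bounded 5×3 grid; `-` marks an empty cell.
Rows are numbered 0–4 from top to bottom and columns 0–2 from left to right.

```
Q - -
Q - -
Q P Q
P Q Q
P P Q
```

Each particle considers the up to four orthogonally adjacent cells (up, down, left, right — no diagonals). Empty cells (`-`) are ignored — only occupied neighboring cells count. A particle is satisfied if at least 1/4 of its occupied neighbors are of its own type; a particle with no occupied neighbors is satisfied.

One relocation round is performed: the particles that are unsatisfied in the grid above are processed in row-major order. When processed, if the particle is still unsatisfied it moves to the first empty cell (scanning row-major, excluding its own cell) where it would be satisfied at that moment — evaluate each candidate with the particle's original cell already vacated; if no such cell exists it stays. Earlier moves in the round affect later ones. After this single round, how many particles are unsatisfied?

Initially unsatisfied (in order): (2,1).
  (2,1) → (0,2).
Resulting grid:
Q - P
Q - -
Q - Q
P Q Q
P P Q
All satisfied now.

0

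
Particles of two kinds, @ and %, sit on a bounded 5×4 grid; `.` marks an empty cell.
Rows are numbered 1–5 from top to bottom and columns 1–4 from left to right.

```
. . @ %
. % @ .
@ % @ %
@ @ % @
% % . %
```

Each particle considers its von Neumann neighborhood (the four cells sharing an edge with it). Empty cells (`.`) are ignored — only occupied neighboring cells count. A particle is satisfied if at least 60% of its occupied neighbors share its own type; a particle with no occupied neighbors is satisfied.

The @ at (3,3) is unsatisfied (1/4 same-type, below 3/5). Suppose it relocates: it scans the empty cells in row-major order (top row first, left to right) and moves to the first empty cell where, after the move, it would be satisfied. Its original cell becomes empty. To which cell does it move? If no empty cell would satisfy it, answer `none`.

Vacating (3,3). Empty cells in order:
  (1,1): 0/0 same-type → satisfied — stop here.

(1,1)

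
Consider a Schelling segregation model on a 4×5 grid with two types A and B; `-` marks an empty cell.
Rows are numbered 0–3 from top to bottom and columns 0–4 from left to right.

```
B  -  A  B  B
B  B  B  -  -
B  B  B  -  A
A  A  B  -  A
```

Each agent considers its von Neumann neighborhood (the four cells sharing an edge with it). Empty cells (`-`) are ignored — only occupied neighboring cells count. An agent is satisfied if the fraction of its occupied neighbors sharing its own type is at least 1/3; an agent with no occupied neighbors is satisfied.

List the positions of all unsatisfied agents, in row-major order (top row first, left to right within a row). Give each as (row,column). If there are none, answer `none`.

(0,2)

(0,0)B 1/1 ok
(0,2)A 0/2 unhappy
(0,3)B 1/2 ok
(0,4)B 1/1 ok
(1,0)B 3/3 ok
(1,1)B 3/3 ok
(1,2)B 2/3 ok
(2,0)B 2/3 ok
(2,1)B 3/4 ok
(2,2)B 3/3 ok
(2,4)A 1/1 ok
(3,0)A 1/2 ok
(3,1)A 1/3 ok
(3,2)B 1/2 ok
(3,4)A 1/1 ok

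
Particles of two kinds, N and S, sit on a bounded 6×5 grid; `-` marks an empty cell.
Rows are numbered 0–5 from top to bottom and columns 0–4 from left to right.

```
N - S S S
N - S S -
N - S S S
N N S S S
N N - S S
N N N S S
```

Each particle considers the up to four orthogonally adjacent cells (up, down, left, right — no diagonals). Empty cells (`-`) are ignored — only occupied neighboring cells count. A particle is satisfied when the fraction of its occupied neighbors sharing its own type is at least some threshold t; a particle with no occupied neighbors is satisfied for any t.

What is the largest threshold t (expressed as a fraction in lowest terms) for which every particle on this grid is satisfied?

Row 0: (0,0)N 1/1 · (0,2)S 2/2 · (0,3)S 3/3 · (0,4)S 1/1
Row 1: (1,0)N 2/2 · (1,2)S 3/3 · (1,3)S 3/3
Row 2: (2,0)N 2/2 · (2,2)S 3/3 · (2,3)S 4/4 · (2,4)S 2/2
Row 3: (3,0)N 3/3 · (3,1)N 2/3 · (3,2)S 2/3 · (3,3)S 4/4 · (3,4)S 3/3
Row 4: (4,0)N 3/3 · (4,1)N 3/3 · (4,3)S 3/3 · (4,4)S 3/3
Row 5: (5,0)N 2/2 · (5,1)N 3/3 · (5,2)N 1/2 · (5,3)S 2/3 · (5,4)S 2/2
The smallest same-type fraction is 1/2 at (5,2), which reduces to 1/2. Any threshold above that leaves this particle unsatisfied.

1/2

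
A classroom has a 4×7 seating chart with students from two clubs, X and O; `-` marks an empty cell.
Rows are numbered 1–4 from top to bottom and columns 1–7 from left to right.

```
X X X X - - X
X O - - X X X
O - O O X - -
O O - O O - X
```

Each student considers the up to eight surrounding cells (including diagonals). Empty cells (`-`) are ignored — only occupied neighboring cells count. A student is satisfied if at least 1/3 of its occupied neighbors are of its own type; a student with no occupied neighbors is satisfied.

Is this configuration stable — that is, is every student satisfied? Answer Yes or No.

(1,1)X 2/3 ok
(1,2)X 3/4 ok
(1,3)X 2/3 ok
(1,4)X 2/2 ok
(1,7)X 2/2 ok
(2,1)X 2/4 ok
(2,2)O 2/6 ok
(2,5)X 3/4 ok
(2,6)X 4/4 ok
(2,7)X 2/2 ok
(3,1)O 3/4 ok
(3,3)O 4/4 ok
(3,4)O 3/5 ok
(3,5)X 2/5 ok
(4,1)O 2/2 ok
(4,2)O 3/3 ok
(4,4)O 3/4 ok
(4,5)O 2/3 ok
(4,7)X 0/0 ok
All meet the threshold, so the configuration is stable.

Yes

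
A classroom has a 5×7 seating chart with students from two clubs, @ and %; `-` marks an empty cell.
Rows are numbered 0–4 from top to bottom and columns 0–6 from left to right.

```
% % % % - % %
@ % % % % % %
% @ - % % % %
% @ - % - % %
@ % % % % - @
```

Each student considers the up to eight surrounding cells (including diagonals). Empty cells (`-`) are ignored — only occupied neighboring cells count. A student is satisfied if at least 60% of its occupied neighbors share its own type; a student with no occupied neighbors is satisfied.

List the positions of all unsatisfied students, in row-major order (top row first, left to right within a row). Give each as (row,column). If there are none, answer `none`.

(1,0), (2,0), (2,1), (3,0), (3,1), (4,0), (4,1), (4,6)

(0,0)% 2/3 ok
(0,1)% 4/5 ok
(0,2)% 5/5 ok
(0,3)% 4/4 ok
(0,5)% 4/4 ok
(0,6)% 3/3 ok
(1,0)@ 1/5 unhappy
(1,1)% 5/7 ok
(1,2)% 6/7 ok
(1,3)% 6/6 ok
(1,4)% 7/7 ok
(1,5)% 7/7 ok
(1,6)% 5/5 ok
(2,0)% 2/5 unhappy
(2,1)@ 2/6 unhappy
(2,3)% 5/5 ok
(2,4)% 7/7 ok
(2,5)% 7/7 ok
(2,6)% 5/5 ok
(3,0)% 2/5 unhappy
(3,1)@ 2/6 unhappy
(3,3)% 5/5 ok
(3,5)% 5/6 ok
(3,6)% 3/4 ok
(4,0)@ 1/3 unhappy
(4,1)% 2/4 unhappy
(4,2)% 3/4 ok
(4,3)% 3/3 ok
(4,4)% 3/3 ok
(4,6)@ 0/2 unhappy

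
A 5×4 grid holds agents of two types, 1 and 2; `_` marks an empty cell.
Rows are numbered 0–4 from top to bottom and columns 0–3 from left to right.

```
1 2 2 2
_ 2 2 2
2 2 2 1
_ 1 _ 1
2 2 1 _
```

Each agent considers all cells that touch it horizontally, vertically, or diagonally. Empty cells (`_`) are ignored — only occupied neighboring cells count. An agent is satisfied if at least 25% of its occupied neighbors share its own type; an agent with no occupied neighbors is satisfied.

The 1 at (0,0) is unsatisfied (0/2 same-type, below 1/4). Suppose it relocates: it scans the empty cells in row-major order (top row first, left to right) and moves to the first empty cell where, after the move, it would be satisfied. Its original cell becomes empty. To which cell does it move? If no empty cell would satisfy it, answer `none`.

(3,2)

Vacating (0,0). Empty cells in order:
  (1,0): 0/4 same-type → still unsatisfied.
  (3,0): 1/5 same-type → still unsatisfied.
  (3,2): 4/7 same-type → satisfied — stop here.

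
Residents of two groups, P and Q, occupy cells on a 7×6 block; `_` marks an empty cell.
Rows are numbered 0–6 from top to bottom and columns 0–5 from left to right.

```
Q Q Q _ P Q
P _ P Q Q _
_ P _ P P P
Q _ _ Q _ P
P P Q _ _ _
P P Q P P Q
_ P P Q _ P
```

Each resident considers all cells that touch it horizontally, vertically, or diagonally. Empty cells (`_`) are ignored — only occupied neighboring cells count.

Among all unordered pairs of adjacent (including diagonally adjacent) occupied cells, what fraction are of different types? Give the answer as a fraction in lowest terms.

31/59

Scan each occupied cell's neighbors to the right and below (and the two forward diagonals) so each pair is counted once.
Row 0: Q(0,0)–Q(0,1)= Q(0,0)–P(1,0)≠ Q(0,1)–Q(0,2)= Q(0,1)–P(1,2)≠ Q(0,1)–P(1,0)≠ Q(0,2)–P(1,2)≠ Q(0,2)–Q(1,3)= P(0,4)–Q(0,5)≠ P(0,4)–Q(1,4)≠ P(0,4)–Q(1,3)≠ Q(0,5)–Q(1,4)=  → 7/11 unlike.
Row 1: P(1,0)–P(2,1)= P(1,2)–Q(1,3)≠ P(1,2)–P(2,3)= P(1,2)–P(2,1)= Q(1,3)–Q(1,4)= Q(1,3)–P(2,3)≠ Q(1,3)–P(2,4)≠ Q(1,4)–P(2,4)≠ Q(1,4)–P(2,5)≠ Q(1,4)–P(2,3)≠  → 6/10 unlike.
Row 2: P(2,1)–Q(3,0)≠ P(2,3)–P(2,4)= P(2,3)–Q(3,3)≠ P(2,4)–P(2,5)= P(2,4)–P(3,5)= P(2,4)–Q(3,3)≠ P(2,5)–P(3,5)=  → 3/7 unlike.
Row 3: Q(3,0)–P(4,0)≠ Q(3,0)–P(4,1)≠ Q(3,3)–Q(4,2)=  → 2/3 unlike.
Row 4: P(4,0)–P(4,1)= P(4,0)–P(5,0)= P(4,0)–P(5,1)= P(4,1)–Q(4,2)≠ P(4,1)–P(5,1)= P(4,1)–Q(5,2)≠ P(4,1)–P(5,0)= Q(4,2)–Q(5,2)= Q(4,2)–P(5,3)≠ Q(4,2)–P(5,1)≠  → 4/10 unlike.
Row 5: P(5,0)–P(5,1)= P(5,0)–P(6,1)= P(5,1)–Q(5,2)≠ P(5,1)–P(6,1)= P(5,1)–P(6,2)= Q(5,2)–P(5,3)≠ Q(5,2)–P(6,2)≠ Q(5,2)–Q(6,3)= Q(5,2)–P(6,1)≠ P(5,3)–P(5,4)= P(5,3)–Q(6,3)≠ P(5,3)–P(6,2)= P(5,4)–Q(5,5)≠ P(5,4)–P(6,5)= P(5,4)–Q(6,3)≠ Q(5,5)–P(6,5)≠  → 8/16 unlike.
Row 6: P(6,1)–P(6,2)= P(6,2)–Q(6,3)≠  → 1/2 unlike.
Total adjacent occupied pairs: 59; unlike-type pairs: 31.
31/59 is already in lowest terms.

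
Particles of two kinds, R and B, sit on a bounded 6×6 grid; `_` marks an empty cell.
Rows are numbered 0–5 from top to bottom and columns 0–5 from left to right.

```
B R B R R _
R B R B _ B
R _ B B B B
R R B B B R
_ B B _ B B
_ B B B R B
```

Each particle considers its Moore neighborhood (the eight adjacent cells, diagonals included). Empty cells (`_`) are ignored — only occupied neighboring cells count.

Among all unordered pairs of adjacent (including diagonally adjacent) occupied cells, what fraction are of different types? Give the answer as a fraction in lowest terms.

29/77

Scan each occupied cell's neighbors to the right and below (and the two forward diagonals) so each pair is counted once.
From row 0: 9 unlike of 16 pairs (running 9/16).
From row 1: 6 unlike of 13 pairs (running 15/29).
From row 2: 3 unlike of 16 pairs (running 18/45).
From row 3: 7 unlike of 16 pairs (running 25/61).
From row 4: 2 unlike of 12 pairs (running 27/73).
From row 5: 2 unlike of 4 pairs (running 29/77).
Total adjacent occupied pairs: 77; unlike-type pairs: 29.
29/77 is already in lowest terms.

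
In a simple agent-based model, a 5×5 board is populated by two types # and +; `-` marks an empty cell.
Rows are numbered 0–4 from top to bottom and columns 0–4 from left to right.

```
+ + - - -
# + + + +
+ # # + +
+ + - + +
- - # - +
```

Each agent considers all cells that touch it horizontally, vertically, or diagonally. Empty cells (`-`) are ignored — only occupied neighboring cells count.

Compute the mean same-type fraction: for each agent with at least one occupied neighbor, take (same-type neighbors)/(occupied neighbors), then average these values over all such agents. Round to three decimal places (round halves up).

Row 0: (0,0)+ 2/3 · (0,1)+ 3/4
Row 1: (1,0)# 1/5 · (1,1)+ 4/7 · (1,2)+ 4/6 · (1,3)+ 4/5 · (1,4)+ 3/3
Row 2: (2,0)+ 3/5 · (2,1)# 2/7 · (2,2)# 1/7 · (2,3)+ 6/7 · (2,4)+ 5/5
Row 3: (3,0)+ 2/3 · (3,1)+ 2/5 · (3,3)+ 4/6 · (3,4)+ 4/4
Row 4: (4,2)# 0/2 · (4,4)+ 2/2
Sum over 18 agents: 2/3 + 3/4 + 1/5 + 4/7 + 4/6 + 4/5 + 3/3 + 3/5 + 2/7 + 1/7 + 6/7 + 5/5 + 2/3 + 2/5 + 4/6 + 4/4 + 0/2 + 2/2 = 947/84; mean = 947/84 ÷ 18 = 947/1512 = 0.626322… → 0.626.

0.626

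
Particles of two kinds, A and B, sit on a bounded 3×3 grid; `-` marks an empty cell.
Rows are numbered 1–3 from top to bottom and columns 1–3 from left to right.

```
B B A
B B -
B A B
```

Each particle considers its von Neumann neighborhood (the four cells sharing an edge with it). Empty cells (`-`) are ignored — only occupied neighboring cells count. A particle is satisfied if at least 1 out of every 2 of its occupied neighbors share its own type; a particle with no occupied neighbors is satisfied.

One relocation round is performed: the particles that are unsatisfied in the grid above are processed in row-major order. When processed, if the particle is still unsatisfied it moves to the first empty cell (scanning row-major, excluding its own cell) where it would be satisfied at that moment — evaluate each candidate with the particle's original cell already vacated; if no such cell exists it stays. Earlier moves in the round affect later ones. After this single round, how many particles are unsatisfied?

2

Initially unsatisfied (in order): (1,3), (3,2), (3,3).
  (1,3): no empty cell satisfies it; stays.
  (3,2): no empty cell satisfies it; stays.
  (3,3) → (2,3).
Resulting grid:
B B A
B B B
B A -
Unsatisfied now: (1,3), (3,2).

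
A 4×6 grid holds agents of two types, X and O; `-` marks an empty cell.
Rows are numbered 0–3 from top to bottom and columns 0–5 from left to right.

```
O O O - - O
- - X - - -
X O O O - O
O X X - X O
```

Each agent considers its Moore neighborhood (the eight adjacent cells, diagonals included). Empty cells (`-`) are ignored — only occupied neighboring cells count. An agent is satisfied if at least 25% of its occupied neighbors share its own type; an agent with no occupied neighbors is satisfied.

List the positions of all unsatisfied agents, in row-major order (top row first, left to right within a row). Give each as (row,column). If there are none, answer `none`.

Row 0: (0,0)O 1/1 satisfied · (0,1)O 2/3 satisfied · (0,2)O 1/2 satisfied · (0,5)O 0/0 satisfied
Row 1: (1,2)X 0/5 not
Row 2: (2,0)X 1/3 satisfied · (2,1)O 2/6 satisfied · (2,2)O 2/5 satisfied · (2,3)O 1/4 satisfied · (2,5)O 1/2 satisfied
Row 3: (3,0)O 1/3 satisfied · (3,1)X 2/5 satisfied · (3,2)X 1/4 satisfied · (3,4)X 0/3 not · (3,5)O 1/2 satisfied

(1,2), (3,4)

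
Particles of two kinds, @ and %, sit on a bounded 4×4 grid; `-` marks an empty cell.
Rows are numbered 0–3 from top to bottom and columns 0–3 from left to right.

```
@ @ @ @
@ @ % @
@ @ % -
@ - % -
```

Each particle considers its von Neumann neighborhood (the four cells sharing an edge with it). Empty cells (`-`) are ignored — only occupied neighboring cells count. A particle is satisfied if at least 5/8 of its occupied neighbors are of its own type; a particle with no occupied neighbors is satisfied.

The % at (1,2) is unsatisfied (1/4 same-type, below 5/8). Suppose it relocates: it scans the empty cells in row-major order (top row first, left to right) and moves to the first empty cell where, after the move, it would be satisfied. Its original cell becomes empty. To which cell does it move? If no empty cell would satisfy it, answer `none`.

(3,3)

Vacating (1,2). Empty cells in order:
  (2,3): 1/2 same-type → still unsatisfied.
  (3,1): 1/3 same-type → still unsatisfied.
  (3,3): 1/1 same-type → satisfied — stop here.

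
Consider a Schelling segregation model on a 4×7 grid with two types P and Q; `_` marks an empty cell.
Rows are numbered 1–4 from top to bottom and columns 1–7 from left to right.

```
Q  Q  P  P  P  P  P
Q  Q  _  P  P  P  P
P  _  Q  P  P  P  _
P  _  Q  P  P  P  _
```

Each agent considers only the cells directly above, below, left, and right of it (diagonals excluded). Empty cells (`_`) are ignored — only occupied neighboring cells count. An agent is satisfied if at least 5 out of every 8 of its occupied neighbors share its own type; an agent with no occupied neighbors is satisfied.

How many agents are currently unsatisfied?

Row 1: (1,1)Q 2/2 ok · (1,2)Q 2/3 ok · (1,3)P 1/2 unhappy · (1,4)P 3/3 ok · (1,5)P 3/3 ok · (1,6)P 3/3 ok · (1,7)P 2/2 ok
Row 2: (2,1)Q 2/3 ok · (2,2)Q 2/2 ok · (2,4)P 3/3 ok · (2,5)P 4/4 ok · (2,6)P 4/4 ok · (2,7)P 2/2 ok
Row 3: (3,1)P 1/2 unhappy · (3,3)Q 1/2 unhappy · (3,4)P 3/4 ok · (3,5)P 4/4 ok · (3,6)P 3/3 ok
Row 4: (4,1)P 1/1 ok · (4,3)Q 1/2 unhappy · (4,4)P 2/3 ok · (4,5)P 3/3 ok · (4,6)P 2/2 ok
Unsatisfied: (1,3), (3,1), (3,3), (4,3) — 4 in total.

4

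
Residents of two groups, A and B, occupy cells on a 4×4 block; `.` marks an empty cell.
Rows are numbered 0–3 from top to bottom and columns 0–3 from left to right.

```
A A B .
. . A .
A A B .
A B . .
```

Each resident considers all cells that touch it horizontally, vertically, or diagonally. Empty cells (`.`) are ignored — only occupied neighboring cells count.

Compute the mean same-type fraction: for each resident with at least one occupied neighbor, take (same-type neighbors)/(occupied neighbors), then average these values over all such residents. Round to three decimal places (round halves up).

0.520

Row 0: (0,0)A 1/1 · (0,1)A 2/3 · (0,2)B 0/2
Row 1: (1,2)A 2/4
Row 2: (2,0)A 2/3 · (2,1)A 3/5 · (2,2)B 1/3
Row 3: (3,0)A 2/3 · (3,1)B 1/4
Sum over 9 residents: 1/1 + 2/3 + 0/2 + 2/4 + 2/3 + 3/5 + 1/3 + 2/3 + 1/4 = 281/60; mean = 281/60 ÷ 9 = 281/540 = 0.520370… → 0.520.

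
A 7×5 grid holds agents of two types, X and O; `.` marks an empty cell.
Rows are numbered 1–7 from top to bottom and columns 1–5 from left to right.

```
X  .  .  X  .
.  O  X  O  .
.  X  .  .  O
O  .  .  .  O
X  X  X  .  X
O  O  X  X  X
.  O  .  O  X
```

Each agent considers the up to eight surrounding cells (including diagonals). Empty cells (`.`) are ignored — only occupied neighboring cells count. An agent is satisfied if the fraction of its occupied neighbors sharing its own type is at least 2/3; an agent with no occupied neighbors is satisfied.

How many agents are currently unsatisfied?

(1,1)X 0/1 ✗
(1,4)X 1/2 ✗
(2,2)O 0/3 ✗
(2,3)X 2/4 ✗
(2,4)O 1/3 ✗
(3,2)X 1/3 ✗
(3,5)O 2/2 ✓
(4,1)O 0/3 ✗
(4,5)O 1/2 ✗
(5,1)X 1/4 ✗
(5,2)X 3/6 ✗
(5,3)X 3/4 ✓
(5,5)X 2/3 ✓
(6,1)O 2/4 ✗
(6,2)O 2/6 ✗
(6,3)X 3/6 ✗
(6,4)X 5/6 ✓
(6,5)X 3/4 ✓
(7,2)O 2/3 ✓
(7,4)O 0/4 ✗
(7,5)X 2/3 ✓
Unsatisfied: (1,1), (1,4), (2,2), (2,3), (2,4), (3,2), (4,1), (4,5), (5,1), (5,2), (6,1), (6,2), (6,3), (7,4) — 14 in total.

14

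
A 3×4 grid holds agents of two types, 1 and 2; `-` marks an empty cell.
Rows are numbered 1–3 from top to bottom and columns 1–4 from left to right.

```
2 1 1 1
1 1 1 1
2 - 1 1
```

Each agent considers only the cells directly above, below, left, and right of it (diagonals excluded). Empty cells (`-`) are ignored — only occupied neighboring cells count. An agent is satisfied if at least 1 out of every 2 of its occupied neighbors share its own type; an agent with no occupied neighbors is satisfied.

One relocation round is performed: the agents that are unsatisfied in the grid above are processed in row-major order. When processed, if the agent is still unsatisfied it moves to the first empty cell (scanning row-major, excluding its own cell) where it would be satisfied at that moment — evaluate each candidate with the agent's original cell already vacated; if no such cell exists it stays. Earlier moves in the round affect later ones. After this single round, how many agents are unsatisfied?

Initially unsatisfied (in order): (1,1), (2,1), (3,1).
  (1,1): no empty cell satisfies it; stays.
  (2,1) → (3,2).
  (3,1) → (2,1).
Resulting grid:
2 1 1 1
2 1 1 1
- 1 1 1
All satisfied now.

0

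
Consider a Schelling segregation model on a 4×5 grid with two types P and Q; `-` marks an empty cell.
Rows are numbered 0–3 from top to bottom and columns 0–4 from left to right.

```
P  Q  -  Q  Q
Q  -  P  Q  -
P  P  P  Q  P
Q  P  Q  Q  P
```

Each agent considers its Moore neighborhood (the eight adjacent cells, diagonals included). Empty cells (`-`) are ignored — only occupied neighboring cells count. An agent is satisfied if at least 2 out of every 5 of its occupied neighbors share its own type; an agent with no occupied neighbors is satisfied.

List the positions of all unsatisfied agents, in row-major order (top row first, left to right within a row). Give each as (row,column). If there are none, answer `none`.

Row 0: (0,0)P 0/2 not · (0,1)Q 1/3 not · (0,3)Q 2/3 satisfied · (0,4)Q 2/2 satisfied
Row 1: (1,0)Q 1/4 not · (1,2)P 2/6 not · (1,3)Q 3/6 satisfied
Row 2: (2,0)P 2/4 satisfied · (2,1)P 4/7 satisfied · (2,2)P 3/7 satisfied · (2,3)Q 3/7 satisfied · (2,4)P 1/4 not
Row 3: (3,0)Q 0/3 not · (3,1)P 3/5 satisfied · (3,2)Q 2/5 satisfied · (3,3)Q 2/5 satisfied · (3,4)P 1/3 not

(0,0), (0,1), (1,0), (1,2), (2,4), (3,0), (3,4)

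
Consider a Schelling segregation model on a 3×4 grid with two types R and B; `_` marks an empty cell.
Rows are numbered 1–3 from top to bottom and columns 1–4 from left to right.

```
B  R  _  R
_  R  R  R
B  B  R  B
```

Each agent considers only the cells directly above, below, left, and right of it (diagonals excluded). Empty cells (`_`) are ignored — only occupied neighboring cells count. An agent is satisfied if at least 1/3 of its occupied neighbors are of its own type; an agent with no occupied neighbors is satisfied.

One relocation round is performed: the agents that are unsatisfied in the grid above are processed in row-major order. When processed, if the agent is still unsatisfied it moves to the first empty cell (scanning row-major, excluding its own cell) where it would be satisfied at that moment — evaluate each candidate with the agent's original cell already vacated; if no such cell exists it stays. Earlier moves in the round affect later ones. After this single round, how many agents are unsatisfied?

Initially unsatisfied (in order): (1,1), (3,4).
  (1,1) → (2,1).
  (3,4) → (1,1).
Resulting grid:
B R _ R
B R R R
B B R _
All satisfied now.

0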